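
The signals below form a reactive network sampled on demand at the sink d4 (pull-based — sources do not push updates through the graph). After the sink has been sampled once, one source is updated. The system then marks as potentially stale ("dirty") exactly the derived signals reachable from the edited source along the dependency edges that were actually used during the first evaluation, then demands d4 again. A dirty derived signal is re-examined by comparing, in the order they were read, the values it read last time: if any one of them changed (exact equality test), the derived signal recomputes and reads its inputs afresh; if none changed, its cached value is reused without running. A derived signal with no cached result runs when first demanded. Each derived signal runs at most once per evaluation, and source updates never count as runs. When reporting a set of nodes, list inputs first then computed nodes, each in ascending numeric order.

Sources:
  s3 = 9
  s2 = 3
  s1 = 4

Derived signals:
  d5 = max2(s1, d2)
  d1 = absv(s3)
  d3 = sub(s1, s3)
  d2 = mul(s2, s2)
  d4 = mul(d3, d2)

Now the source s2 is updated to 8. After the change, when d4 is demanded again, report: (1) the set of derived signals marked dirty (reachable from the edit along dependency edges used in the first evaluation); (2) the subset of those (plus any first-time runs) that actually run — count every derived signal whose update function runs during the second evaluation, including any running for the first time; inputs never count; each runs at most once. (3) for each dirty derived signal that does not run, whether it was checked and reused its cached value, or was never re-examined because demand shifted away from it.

Dirty set: d2, d4.
Run set: d2, d4 (2 run).
All dirty derived signals ended up running.

Initial pass — values computed on the first demand:
  d2 = mul(3, 3) = 9
  d3 = sub(4, 9) = -5
  d4 = mul(-5, 9) = -45

Second demand — change propagation:
  d2: re-runs because s2 3->8; s2 3->8; new result 64.
  d4: re-runs because d2 9->64; new result -320.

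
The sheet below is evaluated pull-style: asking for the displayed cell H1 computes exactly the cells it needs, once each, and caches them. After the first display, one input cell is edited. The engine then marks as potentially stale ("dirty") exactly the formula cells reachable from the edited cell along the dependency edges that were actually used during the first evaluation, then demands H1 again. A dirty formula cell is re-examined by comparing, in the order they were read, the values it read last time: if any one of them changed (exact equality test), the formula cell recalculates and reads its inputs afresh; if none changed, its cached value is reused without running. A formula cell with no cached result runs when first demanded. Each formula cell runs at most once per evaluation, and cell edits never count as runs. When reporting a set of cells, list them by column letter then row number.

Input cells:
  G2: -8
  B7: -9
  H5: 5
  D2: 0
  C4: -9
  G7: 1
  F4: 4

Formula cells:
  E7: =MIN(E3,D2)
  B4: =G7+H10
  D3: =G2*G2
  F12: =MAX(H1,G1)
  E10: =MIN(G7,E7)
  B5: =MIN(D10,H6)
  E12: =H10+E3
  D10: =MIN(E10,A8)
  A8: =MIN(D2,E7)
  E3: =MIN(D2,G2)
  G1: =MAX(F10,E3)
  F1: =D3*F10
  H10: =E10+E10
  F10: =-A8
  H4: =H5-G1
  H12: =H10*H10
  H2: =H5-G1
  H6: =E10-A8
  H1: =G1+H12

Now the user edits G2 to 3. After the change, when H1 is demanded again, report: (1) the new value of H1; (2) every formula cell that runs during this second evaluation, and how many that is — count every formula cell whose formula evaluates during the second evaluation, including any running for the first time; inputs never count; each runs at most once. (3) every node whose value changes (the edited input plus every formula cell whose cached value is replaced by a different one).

Demanding H1 again yields 0.
9 formula cells run: A8, E3, E7, E10, F10, G1, H1, H10, H12.
The nodes whose values change: A8, E3, E7, E10, F10, G1, G2, H1, H10, H12.

First demand of the output computes:
  E3 = MIN(0, -8) = -8
  E7 = MIN(-8, 0) = -8
  A8 = MIN(0, -8) = -8
  E10 = MIN(1, -8) = -8
  F10 = -(-8) = 8
  G1 = MAX(8, -8) = 8
  H10 = -8 + -8 = -16
  H12 = -16 * -16 = 256
  H1 = 8 + 256 = 264

After the edit, cleaning proceeds:
  E3: a read changed (G2 -8->3) — executes, giving 0.
  E7: a read changed (E3 -8->0) — executes, giving 0.
  A8: a read changed (E7 -8->0) — executes, giving 0.
  E10: a read changed (E7 -8->0) — executes, giving 0.
  F10: a read changed (A8 -8->0) — executes, giving 0.
  G1: a read changed (F10 8->0; E3 -8->0) — executes, giving 0.
  H10: a read changed (E10 -8->0; E10 -8->0) — executes, giving 0.
  H12: a read changed (H10 -16->0; H10 -16->0) — executes, giving 0.
  H1: a read changed (G1 8->0; H12 256->0) — executes, giving 0.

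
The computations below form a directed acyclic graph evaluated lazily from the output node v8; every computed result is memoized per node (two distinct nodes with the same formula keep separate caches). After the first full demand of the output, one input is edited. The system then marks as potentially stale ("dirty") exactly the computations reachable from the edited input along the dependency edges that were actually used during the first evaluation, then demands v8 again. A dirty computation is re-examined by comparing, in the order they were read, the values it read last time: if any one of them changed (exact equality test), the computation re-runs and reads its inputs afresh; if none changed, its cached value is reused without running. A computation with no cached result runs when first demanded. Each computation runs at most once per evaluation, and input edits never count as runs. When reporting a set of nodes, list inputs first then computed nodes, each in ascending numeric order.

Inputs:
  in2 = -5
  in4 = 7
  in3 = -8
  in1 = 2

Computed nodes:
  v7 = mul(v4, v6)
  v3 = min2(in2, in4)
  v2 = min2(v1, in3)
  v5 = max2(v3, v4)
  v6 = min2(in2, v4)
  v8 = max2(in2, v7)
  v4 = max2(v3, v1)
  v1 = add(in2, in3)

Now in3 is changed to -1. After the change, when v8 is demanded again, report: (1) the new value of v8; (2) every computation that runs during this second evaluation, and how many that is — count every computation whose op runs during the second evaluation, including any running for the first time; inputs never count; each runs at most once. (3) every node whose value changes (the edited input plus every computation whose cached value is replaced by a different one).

Demanding v8 again yields 25.
2 computations run: v1, v4.
The nodes whose values change: in3, v1.
Note the absorption at v4: it re-runs yet its value is the same, leaving the output's value untouched.

First demand of the output computes:
  v1 = add(-5, -8) = -13
  v3 = min2(-5, 7) = -5
  v4 = max2(-5, -13) = -5
  v6 = min2(-5, -5) = -5
  v7 = mul(-5, -5) = 25
  v8 = max2(-5, 25) = 25

After the edit, cleaning proceeds:
  v1: a read changed (in3 -8->-1) — executes, giving -6.
  v4: a read changed (v1 -13->-6) — executes, giving -5 — identical to its old value.
  v6: dirty, but its reads are unchanged (in2 unchanged, v4 unchanged); cached -5 stands.
  v7: dirty, but its reads are unchanged (v4 unchanged, v6 unchanged); cached 25 stands.
  v8: dirty, but its reads are unchanged (in2 unchanged, v7 unchanged); cached 25 stands.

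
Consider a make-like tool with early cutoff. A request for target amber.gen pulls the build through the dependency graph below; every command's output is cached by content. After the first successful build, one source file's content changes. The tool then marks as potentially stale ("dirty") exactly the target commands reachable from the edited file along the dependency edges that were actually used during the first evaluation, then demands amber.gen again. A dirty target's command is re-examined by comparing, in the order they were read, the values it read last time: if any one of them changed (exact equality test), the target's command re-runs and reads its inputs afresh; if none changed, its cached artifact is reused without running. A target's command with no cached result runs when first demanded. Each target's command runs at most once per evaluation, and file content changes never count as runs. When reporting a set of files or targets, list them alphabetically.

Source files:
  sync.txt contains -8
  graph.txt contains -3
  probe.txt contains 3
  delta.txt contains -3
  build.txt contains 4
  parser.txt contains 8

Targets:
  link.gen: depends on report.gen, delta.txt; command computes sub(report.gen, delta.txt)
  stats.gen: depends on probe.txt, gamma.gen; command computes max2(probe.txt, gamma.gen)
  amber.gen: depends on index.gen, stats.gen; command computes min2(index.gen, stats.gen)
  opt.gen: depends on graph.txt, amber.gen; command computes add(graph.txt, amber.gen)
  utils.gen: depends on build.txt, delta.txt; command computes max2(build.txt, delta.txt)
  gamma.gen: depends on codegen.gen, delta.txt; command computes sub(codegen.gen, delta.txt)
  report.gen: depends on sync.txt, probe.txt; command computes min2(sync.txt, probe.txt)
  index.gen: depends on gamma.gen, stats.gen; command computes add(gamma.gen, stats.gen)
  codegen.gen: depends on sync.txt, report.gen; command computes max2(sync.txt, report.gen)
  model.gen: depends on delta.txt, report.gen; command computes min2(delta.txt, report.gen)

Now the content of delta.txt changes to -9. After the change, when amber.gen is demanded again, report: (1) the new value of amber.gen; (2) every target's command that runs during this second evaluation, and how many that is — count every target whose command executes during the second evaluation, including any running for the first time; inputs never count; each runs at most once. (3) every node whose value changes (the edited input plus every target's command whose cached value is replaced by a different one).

Demanding amber.gen again yields 3.
4 target commands run: amber.gen, gamma.gen, index.gen, stats.gen.
The nodes whose values change: amber.gen, delta.txt, gamma.gen, index.gen.

First demand of the output computes:
  report.gen = min2(-8, 3) = -8
  codegen.gen = max2(-8, -8) = -8
  gamma.gen = sub(-8, -3) = -5
  stats.gen = max2(3, -5) = 3
  index.gen = add(-5, 3) = -2
  amber.gen = min2(-2, 3) = -2

After the edit, cleaning proceeds:
  gamma.gen: a read changed (delta.txt -3->-9) — executes, giving 1.
  stats.gen: a read changed (gamma.gen -5->1) — executes, giving 3 — identical to its old value.
  index.gen: a read changed (gamma.gen -5->1) — executes, giving 4.
  amber.gen: a read changed (index.gen -2->4) — executes, giving 3.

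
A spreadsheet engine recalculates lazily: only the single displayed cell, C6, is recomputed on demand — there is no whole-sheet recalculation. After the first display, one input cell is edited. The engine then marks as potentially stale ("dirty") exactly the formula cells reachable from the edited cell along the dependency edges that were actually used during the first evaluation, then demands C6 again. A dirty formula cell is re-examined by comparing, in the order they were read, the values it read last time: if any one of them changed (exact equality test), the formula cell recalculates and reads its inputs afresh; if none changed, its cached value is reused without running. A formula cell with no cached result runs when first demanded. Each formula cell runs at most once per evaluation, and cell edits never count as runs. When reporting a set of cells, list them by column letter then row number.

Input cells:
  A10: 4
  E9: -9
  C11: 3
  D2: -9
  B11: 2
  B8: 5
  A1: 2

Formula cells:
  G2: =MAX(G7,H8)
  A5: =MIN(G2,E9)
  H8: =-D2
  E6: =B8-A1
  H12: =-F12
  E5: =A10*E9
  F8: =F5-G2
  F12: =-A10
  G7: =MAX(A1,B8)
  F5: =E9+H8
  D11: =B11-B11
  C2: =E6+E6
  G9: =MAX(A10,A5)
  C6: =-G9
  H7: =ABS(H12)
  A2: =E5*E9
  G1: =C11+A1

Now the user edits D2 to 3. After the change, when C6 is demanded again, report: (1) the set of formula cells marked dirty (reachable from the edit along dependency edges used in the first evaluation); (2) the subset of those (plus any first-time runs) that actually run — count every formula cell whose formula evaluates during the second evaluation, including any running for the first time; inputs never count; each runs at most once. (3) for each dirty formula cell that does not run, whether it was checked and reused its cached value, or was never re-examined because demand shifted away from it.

First evaluation (everything demanded from the output):
  G7 = MAX(2, 5) = 5
  H8 = -(-9) = 9
  G2 = MAX(5, 9) = 9
  A5 = MIN(9, -9) = -9
  G9 = MAX(4, -9) = 4
  C6 = -(4) = -4

Propagation after the edit:
  H8: runs — D2 -9->3; result -3.
  G2: runs — H8 9->-3; result 5.
  A5: runs — G2 9->5; result -9 (same value as before).
  G9: checked — values it read are unchanged (A10 unchanged, A5 unchanged); reused cached 4 without running.
  C6: checked — values it read are unchanged (G9 unchanged); reused cached -4 without running.

Key observation: the change is absorbed at A5 — it re-runs but produces the same value, and the output's value is unchanged.

Marked dirty: A5, C6, G2, G9, H8.
Formula cells that run: A5, G2, H8 — 3 in total.
Checked but reused from cache: C6, G9.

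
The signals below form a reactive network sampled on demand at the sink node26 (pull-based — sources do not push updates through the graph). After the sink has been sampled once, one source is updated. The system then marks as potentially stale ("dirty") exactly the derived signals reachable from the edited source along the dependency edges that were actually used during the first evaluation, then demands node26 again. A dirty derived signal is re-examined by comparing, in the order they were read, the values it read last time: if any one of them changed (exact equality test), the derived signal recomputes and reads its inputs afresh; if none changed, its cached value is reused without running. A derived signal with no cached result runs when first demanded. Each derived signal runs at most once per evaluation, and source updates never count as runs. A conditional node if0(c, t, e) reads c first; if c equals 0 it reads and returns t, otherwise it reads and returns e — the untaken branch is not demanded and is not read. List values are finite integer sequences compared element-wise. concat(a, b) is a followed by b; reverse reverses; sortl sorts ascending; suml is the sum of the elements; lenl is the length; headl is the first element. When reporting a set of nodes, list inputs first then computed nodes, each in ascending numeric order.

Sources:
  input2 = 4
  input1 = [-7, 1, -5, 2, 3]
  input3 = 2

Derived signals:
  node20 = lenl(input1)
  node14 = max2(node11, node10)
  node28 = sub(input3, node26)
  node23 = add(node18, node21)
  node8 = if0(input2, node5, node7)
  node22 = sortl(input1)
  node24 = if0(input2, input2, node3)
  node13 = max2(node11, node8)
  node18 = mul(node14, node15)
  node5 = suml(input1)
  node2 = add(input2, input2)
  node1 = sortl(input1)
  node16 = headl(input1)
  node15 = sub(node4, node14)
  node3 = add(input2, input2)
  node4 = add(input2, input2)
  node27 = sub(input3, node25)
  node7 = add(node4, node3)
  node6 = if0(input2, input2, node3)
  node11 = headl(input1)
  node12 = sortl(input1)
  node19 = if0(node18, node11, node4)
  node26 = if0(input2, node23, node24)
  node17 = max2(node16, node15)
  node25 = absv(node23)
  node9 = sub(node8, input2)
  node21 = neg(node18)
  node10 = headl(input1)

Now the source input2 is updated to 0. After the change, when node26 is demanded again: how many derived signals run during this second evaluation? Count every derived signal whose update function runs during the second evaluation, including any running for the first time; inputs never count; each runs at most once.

Initial pass — values computed on the first demand:
  node3 = add(4, 4) = 8
  node24 = if0(input2=4 -> else branch node3) = 8
  node26 = if0(input2=4 -> else branch node24) = 8

Second demand — change propagation:
  node3: dirty yet unreached — the second evaluation never asks for it.
  node4: newly demanded (no cache) — executes and yields 0.
  node10: newly demanded (no cache) — executes and yields -7.
  node11: newly demanded (no cache) — executes and yields -7.
  node14: newly demanded (no cache) — executes and yields -7.
  node15: newly demanded (no cache) — executes and yields 7.
  node18: newly demanded (no cache) — executes and yields -49.
  node21: newly demanded (no cache) — executes and yields 49.
  node23: newly demanded (no cache) — executes and yields 0.
  node24: dirty yet unreached — the second evaluation never asks for it.
  node26: re-runs because input2 4->0; new result 0.

The important point: the flipped condition redirects demand; node3, node24 are left stale, never re-checked.

Run set: node4, node10, node11, node14, node15, node18, node21, node23, node26 (9 run).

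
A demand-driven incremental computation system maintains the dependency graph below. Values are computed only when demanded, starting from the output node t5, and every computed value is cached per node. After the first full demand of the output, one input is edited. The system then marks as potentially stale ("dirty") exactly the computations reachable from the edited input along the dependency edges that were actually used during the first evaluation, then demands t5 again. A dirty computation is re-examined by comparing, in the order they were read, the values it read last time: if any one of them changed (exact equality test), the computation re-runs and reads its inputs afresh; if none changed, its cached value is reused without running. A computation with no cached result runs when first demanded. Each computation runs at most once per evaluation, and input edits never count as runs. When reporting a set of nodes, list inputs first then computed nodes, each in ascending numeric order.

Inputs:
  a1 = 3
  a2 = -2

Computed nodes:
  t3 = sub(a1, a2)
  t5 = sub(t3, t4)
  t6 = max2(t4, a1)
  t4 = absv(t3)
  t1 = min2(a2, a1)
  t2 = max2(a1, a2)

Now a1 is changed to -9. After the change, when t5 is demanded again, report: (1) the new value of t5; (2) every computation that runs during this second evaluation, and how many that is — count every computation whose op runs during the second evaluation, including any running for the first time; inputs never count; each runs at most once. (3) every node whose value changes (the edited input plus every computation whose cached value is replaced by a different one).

First evaluation (everything demanded from the output):
  t3 = sub(3, -2) = 5
  t4 = absv(5) = 5
  t5 = sub(5, 5) = 0

Propagation after the edit:
  t3: runs — a1 3->-9; result -7.
  t4: runs — t3 5->-7; result 7.
  t5: runs — t3 5->-7; t4 5->7; result -14.

New value of t5: -14.
Computations that run: t3, t4, t5 — 3 in total.
Values that change: a1, t3, t4, t5.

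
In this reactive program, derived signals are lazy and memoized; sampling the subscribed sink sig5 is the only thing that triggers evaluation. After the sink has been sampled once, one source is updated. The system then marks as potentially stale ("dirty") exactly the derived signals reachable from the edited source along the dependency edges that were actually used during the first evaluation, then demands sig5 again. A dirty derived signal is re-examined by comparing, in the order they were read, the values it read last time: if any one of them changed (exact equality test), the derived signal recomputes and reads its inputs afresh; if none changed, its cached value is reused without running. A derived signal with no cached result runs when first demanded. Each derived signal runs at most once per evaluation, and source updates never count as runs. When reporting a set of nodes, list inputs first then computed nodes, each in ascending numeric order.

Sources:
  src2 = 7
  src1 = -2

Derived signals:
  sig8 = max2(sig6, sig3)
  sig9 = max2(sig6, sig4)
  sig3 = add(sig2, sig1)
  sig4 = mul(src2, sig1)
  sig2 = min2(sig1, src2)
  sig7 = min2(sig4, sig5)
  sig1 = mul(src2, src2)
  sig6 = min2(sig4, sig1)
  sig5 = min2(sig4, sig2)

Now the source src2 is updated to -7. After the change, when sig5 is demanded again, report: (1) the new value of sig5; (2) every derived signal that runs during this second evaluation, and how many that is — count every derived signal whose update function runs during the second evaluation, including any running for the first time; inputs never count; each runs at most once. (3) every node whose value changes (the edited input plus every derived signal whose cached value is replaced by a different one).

Demanding sig5 again yields -343.
4 derived signals run: sig1, sig2, sig4, sig5.
The nodes whose values change: src2, sig2, sig4, sig5.

First demand of the output computes:
  sig1 = mul(7, 7) = 49
  sig2 = min2(49, 7) = 7
  sig4 = mul(7, 49) = 343
  sig5 = min2(343, 7) = 7

After the edit, cleaning proceeds:
  sig1: a read changed (src2 7->-7; src2 7->-7) — executes, giving 49 — identical to its old value.
  sig2: a read changed (src2 7->-7) — executes, giving -7.
  sig4: a read changed (src2 7->-7) — executes, giving -343.
  sig5: a read changed (sig4 343->-343; sig2 7->-7) — executes, giving -343.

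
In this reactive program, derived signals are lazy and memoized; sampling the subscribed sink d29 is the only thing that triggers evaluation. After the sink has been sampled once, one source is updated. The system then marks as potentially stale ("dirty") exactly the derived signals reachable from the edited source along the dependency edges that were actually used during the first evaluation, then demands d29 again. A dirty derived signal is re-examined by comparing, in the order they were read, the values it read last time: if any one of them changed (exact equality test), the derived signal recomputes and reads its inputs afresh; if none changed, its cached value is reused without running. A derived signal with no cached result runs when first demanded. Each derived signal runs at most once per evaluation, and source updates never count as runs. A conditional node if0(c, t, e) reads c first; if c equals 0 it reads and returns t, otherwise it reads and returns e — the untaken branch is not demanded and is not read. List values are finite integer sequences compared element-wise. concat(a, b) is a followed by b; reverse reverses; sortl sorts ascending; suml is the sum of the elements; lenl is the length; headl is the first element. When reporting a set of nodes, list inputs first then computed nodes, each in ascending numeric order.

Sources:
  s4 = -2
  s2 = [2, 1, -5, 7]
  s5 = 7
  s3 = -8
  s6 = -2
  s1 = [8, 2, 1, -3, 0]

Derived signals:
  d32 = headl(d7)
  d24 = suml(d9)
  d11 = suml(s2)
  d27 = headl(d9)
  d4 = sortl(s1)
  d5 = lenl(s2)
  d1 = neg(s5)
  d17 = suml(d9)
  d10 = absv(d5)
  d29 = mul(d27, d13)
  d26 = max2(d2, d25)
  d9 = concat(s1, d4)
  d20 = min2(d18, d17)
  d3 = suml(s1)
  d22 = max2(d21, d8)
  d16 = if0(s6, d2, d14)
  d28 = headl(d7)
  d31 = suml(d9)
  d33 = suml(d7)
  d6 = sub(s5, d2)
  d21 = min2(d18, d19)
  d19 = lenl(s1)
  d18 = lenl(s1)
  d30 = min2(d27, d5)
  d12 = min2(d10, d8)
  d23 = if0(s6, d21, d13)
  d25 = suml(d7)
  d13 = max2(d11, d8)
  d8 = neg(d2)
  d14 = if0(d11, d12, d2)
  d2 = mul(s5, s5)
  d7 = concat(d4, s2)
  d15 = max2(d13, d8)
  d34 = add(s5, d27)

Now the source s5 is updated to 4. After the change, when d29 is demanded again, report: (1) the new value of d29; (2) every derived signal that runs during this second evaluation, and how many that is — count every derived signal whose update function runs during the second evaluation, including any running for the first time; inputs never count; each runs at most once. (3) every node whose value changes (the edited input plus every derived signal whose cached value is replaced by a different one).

First demand of the output computes:
  d2 = mul(7, 7) = 49
  d4 = sortl([8, 2, 1, -3, 0]) = [-3, 0, 1, 2, 8]
  d8 = neg(49) = -49
  d9 = concat([8, 2, 1, -3, 0], [-3, 0, 1, 2, 8]) = [8, 2, 1, -3, 0, -3, 0, 1, 2, 8]
  d11 = suml([2, 1, -5, 7]) = 5
  d13 = max2(5, -49) = 5
  d27 = headl([8, 2, 1, -3, 0, -3, 0, 1, 2, 8]) = 8
  d29 = mul(8, 5) = 40

After the edit, cleaning proceeds:
  d2: a read changed (s5 7->4; s5 7->4) — executes, giving 16.
  d8: a read changed (d2 49->16) — executes, giving -16.
  d13: a read changed (d8 -49->-16) — executes, giving 5 — identical to its old value.
  d29: dirty, but its reads are unchanged (d27 unchanged, d13 unchanged); cached 40 stands.

Note the absorption at d13: it re-runs yet its value is the same, leaving the output's value untouched.

Demanding d29 again yields 40.
3 derived signals run: d2, d8, d13.
The nodes whose values change: s5, d2, d8.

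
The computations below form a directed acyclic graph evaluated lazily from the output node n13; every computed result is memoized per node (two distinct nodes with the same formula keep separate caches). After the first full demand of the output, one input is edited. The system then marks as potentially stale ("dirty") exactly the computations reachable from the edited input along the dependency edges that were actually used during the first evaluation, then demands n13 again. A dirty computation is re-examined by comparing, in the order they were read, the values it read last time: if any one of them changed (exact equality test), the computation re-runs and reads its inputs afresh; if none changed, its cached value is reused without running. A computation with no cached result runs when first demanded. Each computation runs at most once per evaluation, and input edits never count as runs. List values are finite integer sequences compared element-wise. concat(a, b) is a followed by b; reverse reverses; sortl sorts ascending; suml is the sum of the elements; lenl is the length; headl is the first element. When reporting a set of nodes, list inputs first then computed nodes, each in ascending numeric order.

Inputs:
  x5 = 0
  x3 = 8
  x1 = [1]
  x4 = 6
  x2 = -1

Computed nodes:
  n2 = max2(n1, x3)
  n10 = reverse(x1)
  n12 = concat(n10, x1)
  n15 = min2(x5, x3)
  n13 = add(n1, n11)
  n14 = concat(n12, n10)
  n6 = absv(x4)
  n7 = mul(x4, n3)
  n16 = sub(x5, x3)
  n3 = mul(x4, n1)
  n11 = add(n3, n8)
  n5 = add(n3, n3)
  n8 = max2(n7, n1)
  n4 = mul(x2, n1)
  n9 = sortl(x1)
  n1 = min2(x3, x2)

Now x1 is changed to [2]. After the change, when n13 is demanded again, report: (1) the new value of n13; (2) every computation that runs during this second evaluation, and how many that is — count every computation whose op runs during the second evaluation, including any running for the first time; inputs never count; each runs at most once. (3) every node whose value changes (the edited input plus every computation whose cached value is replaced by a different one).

Demanding n13 again yields -8.
0 computations run: none.
The nodes whose values change: x1.
Note the shortcut — x1 feeds only undemanded nodes, so no recomputation happens.

First demand of the output computes:
  n1 = min2(8, -1) = -1
  n3 = mul(6, -1) = -6
  n7 = mul(6, -6) = -36
  n8 = max2(-36, -1) = -1
  n11 = add(-6, -1) = -7
  n13 = add(-1, -7) = -8

After the edit, cleaning proceeds:
  x1 only reaches undemanded nodes; the second demand re-runs nothing.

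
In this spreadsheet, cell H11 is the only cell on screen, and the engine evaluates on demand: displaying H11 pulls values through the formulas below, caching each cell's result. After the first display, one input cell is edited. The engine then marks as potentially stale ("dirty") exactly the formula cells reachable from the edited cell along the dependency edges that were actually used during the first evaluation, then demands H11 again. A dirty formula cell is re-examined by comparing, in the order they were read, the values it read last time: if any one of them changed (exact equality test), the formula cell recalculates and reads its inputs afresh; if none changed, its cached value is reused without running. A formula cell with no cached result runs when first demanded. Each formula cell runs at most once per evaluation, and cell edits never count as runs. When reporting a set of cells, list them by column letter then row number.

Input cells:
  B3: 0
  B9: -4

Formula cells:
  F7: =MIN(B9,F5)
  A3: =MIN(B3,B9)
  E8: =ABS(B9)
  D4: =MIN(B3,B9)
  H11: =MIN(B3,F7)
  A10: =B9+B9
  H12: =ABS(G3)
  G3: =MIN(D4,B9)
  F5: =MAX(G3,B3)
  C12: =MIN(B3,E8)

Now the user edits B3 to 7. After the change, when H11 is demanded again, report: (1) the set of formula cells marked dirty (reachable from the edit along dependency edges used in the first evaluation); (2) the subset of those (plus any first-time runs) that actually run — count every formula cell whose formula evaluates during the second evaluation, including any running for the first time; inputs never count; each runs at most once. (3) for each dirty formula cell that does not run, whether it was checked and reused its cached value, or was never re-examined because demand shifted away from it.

Dirty set: D4, F5, F7, G3, H11.
Run set: D4, F5, F7, H11 (4 run).
Re-examined without running (cache reused): G3.
The important point: at G3 every value read last time is unchanged, so the dirty flag clears without a run.

Initial pass — values computed on the first demand:
  D4 = MIN(0, -4) = -4
  G3 = MIN(-4, -4) = -4
  F5 = MAX(-4, 0) = 0
  F7 = MIN(-4, 0) = -4
  H11 = MIN(0, -4) = -4

Second demand — change propagation:
  D4: re-runs because B3 0->7; new result -4 (unchanged).
  G3: re-examined; everything it read last time is the same (D4 unchanged, B9 unchanged) — cache -4 kept, no run.
  F5: re-runs because B3 0->7; new result 7.
  F7: re-runs because F5 0->7; new result -4 (unchanged).
  H11: re-runs because B3 0->7; new result -4 (unchanged).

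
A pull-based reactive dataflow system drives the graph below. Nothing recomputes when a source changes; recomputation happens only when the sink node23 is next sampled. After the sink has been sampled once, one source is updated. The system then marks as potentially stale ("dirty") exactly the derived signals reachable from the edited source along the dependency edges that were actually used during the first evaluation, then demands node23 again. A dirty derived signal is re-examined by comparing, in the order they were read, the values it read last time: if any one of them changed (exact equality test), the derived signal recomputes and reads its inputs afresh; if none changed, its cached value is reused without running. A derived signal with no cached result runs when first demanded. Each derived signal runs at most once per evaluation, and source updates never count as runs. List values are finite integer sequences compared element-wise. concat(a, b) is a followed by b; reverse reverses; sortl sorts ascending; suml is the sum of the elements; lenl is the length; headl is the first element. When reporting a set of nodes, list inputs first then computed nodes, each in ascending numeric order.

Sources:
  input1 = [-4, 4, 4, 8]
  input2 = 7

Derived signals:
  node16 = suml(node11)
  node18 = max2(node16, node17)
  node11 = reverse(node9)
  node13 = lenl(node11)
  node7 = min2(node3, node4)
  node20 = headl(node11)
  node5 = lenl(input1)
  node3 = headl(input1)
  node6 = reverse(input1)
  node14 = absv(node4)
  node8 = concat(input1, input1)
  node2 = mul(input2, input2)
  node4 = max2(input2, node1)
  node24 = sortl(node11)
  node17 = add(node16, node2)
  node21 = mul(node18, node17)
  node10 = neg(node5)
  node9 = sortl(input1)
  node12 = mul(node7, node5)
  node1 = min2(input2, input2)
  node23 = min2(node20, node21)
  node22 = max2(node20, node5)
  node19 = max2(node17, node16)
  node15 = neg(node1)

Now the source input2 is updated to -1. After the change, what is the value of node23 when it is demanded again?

New value of node23: 8.

First evaluation (everything demanded from the output):
  node2 = mul(7, 7) = 49
  node9 = sortl([-4, 4, 4, 8]) = [-4, 4, 4, 8]
  node11 = reverse([-4, 4, 4, 8]) = [8, 4, 4, -4]
  node16 = suml([8, 4, 4, -4]) = 12
  node17 = add(12, 49) = 61
  node18 = max2(12, 61) = 61
  node20 = headl([8, 4, 4, -4]) = 8
  node21 = mul(61, 61) = 3721
  node23 = min2(8, 3721) = 8

Propagation after the edit:
  node2: runs — input2 7->-1; input2 7->-1; result 1.
  node17: runs — node2 49->1; result 13.
  node18: runs — node17 61->13; result 13.
  node21: runs — node18 61->13; node17 61->13; result 169.
  node23: runs — node21 3721->169; result 8 (same value as before).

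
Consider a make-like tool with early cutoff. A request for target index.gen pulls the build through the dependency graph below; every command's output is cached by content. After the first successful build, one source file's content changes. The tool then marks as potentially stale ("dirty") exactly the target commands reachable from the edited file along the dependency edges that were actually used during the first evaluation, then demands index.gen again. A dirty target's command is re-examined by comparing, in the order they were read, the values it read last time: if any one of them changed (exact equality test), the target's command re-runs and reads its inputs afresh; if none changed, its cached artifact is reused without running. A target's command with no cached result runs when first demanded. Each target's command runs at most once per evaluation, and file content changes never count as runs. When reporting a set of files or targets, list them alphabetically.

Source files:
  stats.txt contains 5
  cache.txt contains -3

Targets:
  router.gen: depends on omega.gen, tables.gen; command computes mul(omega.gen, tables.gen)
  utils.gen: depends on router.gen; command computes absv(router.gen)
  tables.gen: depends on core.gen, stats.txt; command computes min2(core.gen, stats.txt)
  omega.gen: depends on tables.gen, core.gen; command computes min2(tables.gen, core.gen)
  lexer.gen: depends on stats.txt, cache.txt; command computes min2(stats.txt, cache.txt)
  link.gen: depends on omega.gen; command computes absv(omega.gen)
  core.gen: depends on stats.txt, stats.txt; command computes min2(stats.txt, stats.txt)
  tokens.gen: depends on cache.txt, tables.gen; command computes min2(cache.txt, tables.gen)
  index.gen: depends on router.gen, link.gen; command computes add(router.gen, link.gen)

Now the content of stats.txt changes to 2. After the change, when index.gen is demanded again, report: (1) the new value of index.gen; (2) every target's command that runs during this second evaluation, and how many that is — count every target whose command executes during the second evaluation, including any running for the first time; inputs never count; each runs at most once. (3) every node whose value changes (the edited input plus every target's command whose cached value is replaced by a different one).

First demand of the output computes:
  core.gen = min2(5, 5) = 5
  tables.gen = min2(5, 5) = 5
  omega.gen = min2(5, 5) = 5
  link.gen = absv(5) = 5
  router.gen = mul(5, 5) = 25
  index.gen = add(25, 5) = 30

After the edit, cleaning proceeds:
  core.gen: a read changed (stats.txt 5->2; stats.txt 5->2) — executes, giving 2.
  tables.gen: a read changed (core.gen 5->2; stats.txt 5->2) — executes, giving 2.
  omega.gen: a read changed (tables.gen 5->2; core.gen 5->2) — executes, giving 2.
  link.gen: a read changed (omega.gen 5->2) — executes, giving 2.
  router.gen: a read changed (omega.gen 5->2; tables.gen 5->2) — executes, giving 4.
  index.gen: a read changed (router.gen 25->4; link.gen 5->2) — executes, giving 6.

Demanding index.gen again yields 6.
6 target commands run: core.gen, index.gen, link.gen, omega.gen, router.gen, tables.gen.
The nodes whose values change: core.gen, index.gen, link.gen, omega.gen, router.gen, stats.txt, tables.gen.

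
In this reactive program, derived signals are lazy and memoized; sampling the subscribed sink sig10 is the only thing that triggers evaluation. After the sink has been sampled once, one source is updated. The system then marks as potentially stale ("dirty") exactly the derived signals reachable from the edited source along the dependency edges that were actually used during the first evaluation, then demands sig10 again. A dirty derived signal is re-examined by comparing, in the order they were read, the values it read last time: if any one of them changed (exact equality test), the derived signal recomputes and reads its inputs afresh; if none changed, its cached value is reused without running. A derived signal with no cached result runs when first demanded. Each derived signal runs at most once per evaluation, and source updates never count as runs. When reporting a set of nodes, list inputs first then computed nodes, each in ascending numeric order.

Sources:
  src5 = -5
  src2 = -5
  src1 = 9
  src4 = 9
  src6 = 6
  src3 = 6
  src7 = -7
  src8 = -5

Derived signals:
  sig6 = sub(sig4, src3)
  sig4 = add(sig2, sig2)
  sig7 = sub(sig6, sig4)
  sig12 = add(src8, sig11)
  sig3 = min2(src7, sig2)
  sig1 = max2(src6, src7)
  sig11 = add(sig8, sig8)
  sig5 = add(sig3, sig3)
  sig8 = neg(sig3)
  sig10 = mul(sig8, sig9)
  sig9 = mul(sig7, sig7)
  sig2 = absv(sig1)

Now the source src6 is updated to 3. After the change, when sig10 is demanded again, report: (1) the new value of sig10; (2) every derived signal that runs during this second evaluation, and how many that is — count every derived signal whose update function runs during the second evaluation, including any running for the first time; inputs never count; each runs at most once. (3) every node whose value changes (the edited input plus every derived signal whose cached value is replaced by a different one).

Demanding sig10 again yields 252.
6 derived signals run: sig1, sig2, sig3, sig4, sig6, sig7.
The nodes whose values change: src6, sig1, sig2, sig4, sig6.
Note where the cutoff bites: sig8 is checked, finds nothing changed, and keeps its cache.

First demand of the output computes:
  sig1 = max2(6, -7) = 6
  sig2 = absv(6) = 6
  sig3 = min2(-7, 6) = -7
  sig4 = add(6, 6) = 12
  sig6 = sub(12, 6) = 6
  sig7 = sub(6, 12) = -6
  sig8 = neg(-7) = 7
  sig9 = mul(-6, -6) = 36
  sig10 = mul(7, 36) = 252

After the edit, cleaning proceeds:
  sig1: a read changed (src6 6->3) — executes, giving 3.
  sig2: a read changed (sig1 6->3) — executes, giving 3.
  sig3: a read changed (sig2 6->3) — executes, giving -7 — identical to its old value.
  sig4: a read changed (sig2 6->3; sig2 6->3) — executes, giving 6.
  sig6: a read changed (sig4 12->6) — executes, giving 0.
  sig7: a read changed (sig6 6->0; sig4 12->6) — executes, giving -6 — identical to its old value.
  sig8: dirty, but its reads are unchanged (sig3 unchanged); cached 7 stands.
  sig9: dirty, but its reads are unchanged (sig7 unchanged, sig7 unchanged); cached 36 stands.
  sig10: dirty, but its reads are unchanged (sig8 unchanged, sig9 unchanged); cached 252 stands.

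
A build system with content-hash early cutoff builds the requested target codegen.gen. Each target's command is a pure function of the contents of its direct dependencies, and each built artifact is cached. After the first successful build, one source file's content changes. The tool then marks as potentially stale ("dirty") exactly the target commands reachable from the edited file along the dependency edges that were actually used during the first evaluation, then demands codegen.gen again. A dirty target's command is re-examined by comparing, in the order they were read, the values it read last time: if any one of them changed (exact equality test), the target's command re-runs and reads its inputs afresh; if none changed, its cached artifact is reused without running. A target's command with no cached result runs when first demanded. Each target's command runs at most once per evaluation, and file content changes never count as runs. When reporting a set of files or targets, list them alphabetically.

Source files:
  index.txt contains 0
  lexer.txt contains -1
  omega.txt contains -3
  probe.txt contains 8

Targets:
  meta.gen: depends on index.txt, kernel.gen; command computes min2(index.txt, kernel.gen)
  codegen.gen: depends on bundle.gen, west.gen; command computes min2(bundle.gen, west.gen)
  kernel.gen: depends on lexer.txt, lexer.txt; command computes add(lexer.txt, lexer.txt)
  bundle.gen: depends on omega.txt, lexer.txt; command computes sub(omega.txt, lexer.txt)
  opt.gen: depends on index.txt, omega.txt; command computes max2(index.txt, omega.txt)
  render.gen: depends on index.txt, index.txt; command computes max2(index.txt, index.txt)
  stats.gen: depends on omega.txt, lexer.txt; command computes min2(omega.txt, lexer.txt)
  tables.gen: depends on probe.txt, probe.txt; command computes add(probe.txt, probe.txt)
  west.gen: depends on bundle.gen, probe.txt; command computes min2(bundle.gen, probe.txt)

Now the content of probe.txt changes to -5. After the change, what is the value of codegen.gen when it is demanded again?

New value of codegen.gen: -5.

First evaluation (everything demanded from the output):
  bundle.gen = sub(-3, -1) = -2
  west.gen = min2(-2, 8) = -2
  codegen.gen = min2(-2, -2) = -2

Propagation after the edit:
  west.gen: runs — probe.txt 8->-5; result -5.
  codegen.gen: runs — west.gen -2->-5; result -5.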